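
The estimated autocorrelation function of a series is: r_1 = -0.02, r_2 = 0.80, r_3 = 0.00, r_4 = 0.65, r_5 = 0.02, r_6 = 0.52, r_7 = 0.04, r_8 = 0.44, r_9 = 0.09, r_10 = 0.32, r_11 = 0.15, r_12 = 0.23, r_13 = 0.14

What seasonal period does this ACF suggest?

2

The largest autocorrelation is r_2 = 0.80, with weaker echoes at lags 4 (0.65), 6 (0.52), 8 (0.44), 10 (0.32) and 12 (0.23); the remaining lags stay at or below 0.15.
The dominant spike at lag 2 indicates a seasonal period of 2.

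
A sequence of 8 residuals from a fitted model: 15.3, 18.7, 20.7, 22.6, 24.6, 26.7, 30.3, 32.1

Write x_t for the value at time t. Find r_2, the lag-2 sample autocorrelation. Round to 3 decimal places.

0.243

Mean x̄ = (15.3 + 18.7 + 20.7 + 22.6 + 24.6 + 26.7 + 30.3 + 32.1)/8 = 23.8750
Σ(x_t−x̄)(x_{t+2}−x̄) = (27.2256) + (6.5981) + (-2.3019) + (-3.6019) + (4.6581) + (23.2356) = 55.8138
Denominator Σ(x_t−x̄)² = 229.4550
r_2 = 55.8138 / 229.4550 = 0.243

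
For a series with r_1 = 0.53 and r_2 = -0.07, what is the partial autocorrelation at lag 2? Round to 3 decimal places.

φ_{22} = (r_2 − r_1²) / (1 − r_1²)
r_1² = (0.53)² = 0.2809
Numerator = -0.07 − 0.2809 = -0.3509; denominator = 1 − 0.2809 = 0.7191
φ_{22} = -0.3509 / 0.7191 = -0.488

-0.488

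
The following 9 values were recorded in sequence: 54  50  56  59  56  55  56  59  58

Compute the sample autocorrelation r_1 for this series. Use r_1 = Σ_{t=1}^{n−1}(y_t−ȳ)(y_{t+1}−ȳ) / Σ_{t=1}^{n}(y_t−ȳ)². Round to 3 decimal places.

0.284

Mean ȳ = (54 + 50 + 56 + 59 + 56 + 55 + 56 + 59 + 58)/9 = 55.8889
Numerator Σ_{t=1}^{8}(y_t−ȳ)(y_{t+1}−ȳ) = 17.8765
Denominator Σ(y_t−ȳ)² = 62.8889
r_1 = 17.8765 / 62.8889 = 0.284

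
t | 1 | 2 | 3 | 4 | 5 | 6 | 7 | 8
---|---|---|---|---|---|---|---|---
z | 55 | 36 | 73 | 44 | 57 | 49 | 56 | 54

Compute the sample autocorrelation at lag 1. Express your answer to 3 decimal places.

-0.754

Mean z̄ = (55 + 36 + 73 + 44 + 57 + 49 + 56 + 54)/8 = 53.0000
Deviations from mean: 2.0000, -17.0000, 20.0000, -9.0000, 4.0000, -4.0000, 3.0000, 1.0000
Numerator Σ_{t=1}^{7}(z_t−z̄)(z_{t+1}−z̄) = -615.0000
Denominator Σ(z_t−z̄)² = 816.0000
r_1 = -615.0000 / 816.0000 = -0.754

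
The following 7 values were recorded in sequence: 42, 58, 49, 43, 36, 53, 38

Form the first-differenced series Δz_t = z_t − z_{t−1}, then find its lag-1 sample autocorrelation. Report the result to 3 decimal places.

-0.456

First differences Δz: 16, -9, -6, -7, 17, -15
Mean of differences = -0.6667
Numerator Σ(Δz_t−Δz̄)(Δz_{t+1}−Δz̄) = -425.7778
Denominator Σ(Δz_t−Δz̄)² = 933.3333
r_1(Δz) = -425.7778 / 933.3333 = -0.456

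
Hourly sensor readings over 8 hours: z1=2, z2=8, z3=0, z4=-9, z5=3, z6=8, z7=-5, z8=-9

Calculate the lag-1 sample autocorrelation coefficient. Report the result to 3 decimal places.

Mean z̄ = (2 + 8 + 0 − 9 + 3 + 8 − 5 − 9)/8 = -0.2500
Deviations from mean: 2.2500, 8.2500, 0.2500, -8.7500, 3.2500, 8.2500, -4.7500, -8.7500
Σ(z_t−z̄)(z_{t+1}−z̄) = (18.5625) + (2.0625) + (-2.1875) + (-28.4375) + (26.8125) + (-39.1875) + (41.5625) = 19.1875
Denominator Σ(z_t−z̄)² = 327.5000
r_1 = 19.1875 / 327.5000 = 0.059

0.059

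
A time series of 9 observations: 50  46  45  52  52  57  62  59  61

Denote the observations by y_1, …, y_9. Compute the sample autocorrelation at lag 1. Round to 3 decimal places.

Mean ȳ = (50 + 46 + 45 + 52 + 52 + 57 + 62 + 59 + 61)/9 = 53.7778
Numerator Σ_{t=1}^{8}(y_t−ȳ)(y_{t+1}−ȳ) = 217.8395
Denominator Σ(y_t−ȳ)² = 315.5556
r_1 = 217.8395 / 315.5556 = 0.690

0.690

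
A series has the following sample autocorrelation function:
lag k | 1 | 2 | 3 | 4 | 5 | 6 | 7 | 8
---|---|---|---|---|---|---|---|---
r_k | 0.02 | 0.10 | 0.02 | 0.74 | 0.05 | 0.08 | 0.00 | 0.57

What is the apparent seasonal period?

The largest autocorrelation is r_4 = 0.74, with a weaker echo at lag 8 (0.57); the remaining lags stay at or below 0.10.
The dominant spike at lag 4 indicates a seasonal period of 4.

4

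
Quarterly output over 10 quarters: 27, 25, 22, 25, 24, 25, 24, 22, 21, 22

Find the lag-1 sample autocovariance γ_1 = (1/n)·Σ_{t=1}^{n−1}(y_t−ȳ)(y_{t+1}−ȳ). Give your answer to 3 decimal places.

Mean ȳ = (27 + 25 + 22 + 25 + 24 + 25 + 24 + 22 + 21 + 22)/10 = 23.7000
Σ_{t=1}^{9}(y_t−ȳ)(y_{t+1}−ȳ) = 9.7100
γ_1 = 9.7100 / 10 = 0.971

0.971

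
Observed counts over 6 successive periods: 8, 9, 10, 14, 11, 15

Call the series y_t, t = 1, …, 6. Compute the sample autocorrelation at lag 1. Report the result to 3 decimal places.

0.128

Mean ȳ = (8 + 9 + 10 + 14 + 11 + 15)/6 = 11.1667
Σ(y_t−ȳ)(y_{t+1}−ȳ) = (6.8611) + (2.5278) + (-3.3056) + (-0.4722) + (-0.6389) = 4.9722
Denominator Σ(y_t−ȳ)² = 38.8333
r_1 = 4.9722 / 38.8333 = 0.128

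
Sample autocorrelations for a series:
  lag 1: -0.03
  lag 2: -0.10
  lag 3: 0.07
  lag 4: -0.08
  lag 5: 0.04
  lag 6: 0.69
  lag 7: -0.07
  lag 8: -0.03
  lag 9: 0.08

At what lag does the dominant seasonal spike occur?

6

The largest autocorrelation is r_6 = 0.69; the remaining lags stay at or below 0.08.
The dominant spike at lag 6 indicates a seasonal period of 6.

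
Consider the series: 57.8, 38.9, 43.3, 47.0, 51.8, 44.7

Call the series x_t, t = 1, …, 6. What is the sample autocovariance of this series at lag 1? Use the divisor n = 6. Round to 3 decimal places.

Mean x̄ = (57.8 + 38.9 + 43.3 + 47.0 + 51.8 + 44.7)/6 = 47.2500
Σ_{t=1}^{5}(x_t−x̄)(x_{t+1}−x̄) = -66.8625
γ_1 = -66.8625 / 6 = -11.144

-11.144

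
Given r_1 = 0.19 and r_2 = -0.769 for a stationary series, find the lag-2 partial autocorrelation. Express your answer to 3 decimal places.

-0.835

φ_{22} = (r_2 − r_1²) / (1 − r_1²)
r_1² = (0.19)² = 0.0361
Numerator = -0.769 − 0.0361 = -0.8051; denominator = 1 − 0.0361 = 0.9639
φ_{22} = -0.8051 / 0.9639 = -0.835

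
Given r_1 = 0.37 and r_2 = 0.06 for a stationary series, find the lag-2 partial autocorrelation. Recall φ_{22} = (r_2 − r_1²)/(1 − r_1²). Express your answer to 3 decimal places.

-0.089

φ_{22} = (r_2 − r_1²) / (1 − r_1²)
r_1² = (0.37)² = 0.1369
Numerator = 0.06 − 0.1369 = -0.0769; denominator = 1 − 0.1369 = 0.8631
φ_{22} = -0.0769 / 0.8631 = -0.089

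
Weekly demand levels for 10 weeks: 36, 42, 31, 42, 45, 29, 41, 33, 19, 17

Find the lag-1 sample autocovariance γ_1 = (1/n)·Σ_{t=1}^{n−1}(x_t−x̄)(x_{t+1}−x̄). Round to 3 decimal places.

23.375

Mean x̄ = (36 + 42 + 31 + 42 + 45 + 29 + 41 + 33 + 19 + 17)/10 = 33.5000
Σ_{t=1}^{9}(x_t−x̄)(x_{t+1}−x̄) = 233.7500
γ_1 = 233.7500 / 10 = 23.375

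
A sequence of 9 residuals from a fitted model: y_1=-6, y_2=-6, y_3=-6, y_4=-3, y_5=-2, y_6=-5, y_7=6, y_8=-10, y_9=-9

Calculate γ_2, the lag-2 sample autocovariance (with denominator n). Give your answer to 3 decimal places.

-2.451

Mean ȳ = (-6 − 6 − 6 − 3 − 2 − 5 + 6 − 10 − 9)/9 = -4.5556
Σ_{t=1}^{7}(y_t−ȳ)(y_{t+2}−ȳ) = -22.0617
γ_2 = -22.0617 / 9 = -2.451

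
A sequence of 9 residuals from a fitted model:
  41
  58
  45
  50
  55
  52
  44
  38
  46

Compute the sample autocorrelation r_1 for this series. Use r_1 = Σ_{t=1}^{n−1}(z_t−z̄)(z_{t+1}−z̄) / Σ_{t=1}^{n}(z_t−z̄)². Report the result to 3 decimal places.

-0.052

Mean z̄ = (41 + 58 + 45 + 50 + 55 + 52 + 44 + 38 + 46)/9 = 47.6667
Numerator Σ_{t=1}^{8}(z_t−z̄)(z_{t+1}−z̄) = -18.1111
Denominator Σ(z_t−z̄)² = 346.0000
r_1 = -18.1111 / 346.0000 = -0.052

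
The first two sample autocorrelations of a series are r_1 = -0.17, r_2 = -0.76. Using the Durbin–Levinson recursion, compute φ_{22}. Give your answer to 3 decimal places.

φ_{22} = (r_2 − r_1²) / (1 − r_1²)
r_1² = (-0.17)² = 0.0289
Numerator = -0.76 − 0.0289 = -0.7889; denominator = 1 − 0.0289 = 0.9711
φ_{22} = -0.7889 / 0.9711 = -0.812

-0.812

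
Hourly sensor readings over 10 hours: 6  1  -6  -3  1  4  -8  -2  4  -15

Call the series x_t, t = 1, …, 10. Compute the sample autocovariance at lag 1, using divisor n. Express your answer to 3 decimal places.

-8.444

Mean x̄ = (6 + 1 − 6 − 3 + 1 + 4 − 8 − 2 + 4 − 15)/10 = -1.8000
Σ_{t=1}^{9}(x_t−x̄)(x_{t+1}−x̄) = -84.4400
γ_1 = -84.4400 / 10 = -8.444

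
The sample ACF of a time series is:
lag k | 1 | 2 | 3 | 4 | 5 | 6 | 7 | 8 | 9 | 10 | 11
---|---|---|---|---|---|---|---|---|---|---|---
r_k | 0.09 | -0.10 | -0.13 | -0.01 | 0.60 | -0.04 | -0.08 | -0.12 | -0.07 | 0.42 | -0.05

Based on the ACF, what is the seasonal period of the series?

The largest autocorrelation is r_5 = 0.60, with a weaker echo at lag 10 (0.42); the remaining lags stay at or below 0.09.
The dominant spike at lag 5 indicates a seasonal period of 5.

5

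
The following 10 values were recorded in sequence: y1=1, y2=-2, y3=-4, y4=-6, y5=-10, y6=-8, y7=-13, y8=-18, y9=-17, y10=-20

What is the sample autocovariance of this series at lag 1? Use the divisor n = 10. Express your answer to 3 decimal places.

Mean ȳ = (1 − 2 − 4 − 6 − 10 − 8 − 13 − 18 − 17 − 20)/10 = -9.7000
Σ_{t=1}^{9}(y_t−ȳ)(y_{t+1}−ȳ) = 303.3100
γ_1 = 303.3100 / 10 = 30.331

30.331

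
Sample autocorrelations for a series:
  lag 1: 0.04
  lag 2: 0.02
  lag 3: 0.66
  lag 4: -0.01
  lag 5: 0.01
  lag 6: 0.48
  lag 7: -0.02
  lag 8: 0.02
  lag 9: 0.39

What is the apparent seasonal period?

3

The largest autocorrelation is r_3 = 0.66, with weaker echoes at lags 6 (0.48) and 9 (0.39); the remaining lags stay at or below 0.04.
The dominant spike at lag 3 indicates a seasonal period of 3.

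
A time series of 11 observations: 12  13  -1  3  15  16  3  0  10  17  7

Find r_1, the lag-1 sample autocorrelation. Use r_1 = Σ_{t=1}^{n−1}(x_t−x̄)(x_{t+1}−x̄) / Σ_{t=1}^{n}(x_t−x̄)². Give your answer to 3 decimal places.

Mean x̄ = (12 + 13 − 1 + 3 + 15 + 16 + 3 + 0 + 10 + 17 + 7)/11 = 8.6364
Numerator Σ_{t=1}^{10}(x_t−x̄)(x_{t+1}−x̄) = 31.0496
Denominator Σ(x_t−x̄)² = 430.5455
r_1 = 31.0496 / 430.5455 = 0.072

0.072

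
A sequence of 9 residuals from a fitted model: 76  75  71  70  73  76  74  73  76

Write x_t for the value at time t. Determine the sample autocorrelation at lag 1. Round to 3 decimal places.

0.243

Mean x̄ = (76 + 75 + 71 + 70 + 73 + 76 + 74 + 73 + 76)/9 = 73.7778
Numerator Σ_{t=1}^{8}(x_t−x̄)(x_{t+1}−x̄) = 9.6173
Denominator Σ(x_t−x̄)² = 39.5556
r_1 = 9.6173 / 39.5556 = 0.243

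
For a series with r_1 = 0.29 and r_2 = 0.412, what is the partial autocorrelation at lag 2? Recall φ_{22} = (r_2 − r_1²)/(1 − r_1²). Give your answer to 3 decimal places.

φ_{22} = (r_2 − r_1²) / (1 − r_1²)
r_1² = (0.29)² = 0.0841
Numerator = 0.412 − 0.0841 = 0.3279; denominator = 1 − 0.0841 = 0.9159
φ_{22} = 0.3279 / 0.9159 = 0.358

0.358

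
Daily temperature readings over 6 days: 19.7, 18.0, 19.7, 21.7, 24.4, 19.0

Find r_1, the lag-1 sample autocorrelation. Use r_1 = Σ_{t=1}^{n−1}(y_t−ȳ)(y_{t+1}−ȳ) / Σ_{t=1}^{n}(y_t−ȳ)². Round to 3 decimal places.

Mean ȳ = (19.7 + 18.0 + 19.7 + 21.7 + 24.4 + 19.0)/6 = 20.4167
Σ(y_t−ȳ)(y_{t+1}−ȳ) = (1.7319) + (1.7319) + (-0.9197) + (5.1119) + (-5.6431) = 2.0131
Denominator Σ(y_t−ȳ)² = 26.3883
r_1 = 2.0131 / 26.3883 = 0.076

0.076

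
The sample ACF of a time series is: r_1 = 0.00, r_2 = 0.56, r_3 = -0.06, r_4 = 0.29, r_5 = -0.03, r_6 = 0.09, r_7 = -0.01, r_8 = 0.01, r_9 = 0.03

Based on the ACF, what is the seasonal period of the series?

The largest autocorrelation is r_2 = 0.56, with a weaker echo at lag 4 (0.29); the remaining lags stay at or below 0.09.
The dominant spike at lag 2 indicates a seasonal period of 2.

2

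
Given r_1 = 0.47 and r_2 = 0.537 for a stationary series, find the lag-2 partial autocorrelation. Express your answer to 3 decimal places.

φ_{22} = (r_2 − r_1²) / (1 − r_1²)
r_1² = (0.47)² = 0.2209
Numerator = 0.537 − 0.2209 = 0.3161; denominator = 1 − 0.2209 = 0.7791
φ_{22} = 0.3161 / 0.7791 = 0.406

0.406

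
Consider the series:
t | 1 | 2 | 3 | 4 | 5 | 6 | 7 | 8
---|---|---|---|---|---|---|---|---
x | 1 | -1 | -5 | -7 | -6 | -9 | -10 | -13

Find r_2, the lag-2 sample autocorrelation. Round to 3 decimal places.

0.168

Mean x̄ = (1 − 1 − 5 − 7 − 6 − 9 − 10 − 13)/8 = -6.2500
Numerator Σ_{t=1}^{6}(x_t−x̄)(x_{t+2}−x̄) = 25.1250
Denominator Σ(x_t−x̄)² = 149.5000
r_2 = 25.1250 / 149.5000 = 0.168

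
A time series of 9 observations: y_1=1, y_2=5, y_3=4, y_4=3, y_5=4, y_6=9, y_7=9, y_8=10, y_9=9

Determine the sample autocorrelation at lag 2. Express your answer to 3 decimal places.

0.267

Mean ȳ = (1 + 5 + 4 + 3 + 4 + 9 + 9 + 10 + 9)/9 = 6.0000
Σ(y_t−ȳ)(y_{t+2}−ȳ) = (10.0000) + (3.0000) + (4.0000) + (-9.0000) + (-6.0000) + (12.0000) + (9.0000) = 23.0000
Denominator Σ(y_t−ȳ)² = 86.0000
r_2 = 23.0000 / 86.0000 = 0.267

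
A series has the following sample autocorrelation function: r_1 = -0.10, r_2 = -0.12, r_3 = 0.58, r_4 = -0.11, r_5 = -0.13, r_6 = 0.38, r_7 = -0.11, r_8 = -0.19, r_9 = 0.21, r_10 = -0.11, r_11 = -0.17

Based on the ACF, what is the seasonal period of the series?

3

The largest autocorrelation is r_3 = 0.58, with weaker echoes at lags 6 (0.38) and 9 (0.21); the remaining lags stay at or below -0.10.
The dominant spike at lag 3 indicates a seasonal period of 3.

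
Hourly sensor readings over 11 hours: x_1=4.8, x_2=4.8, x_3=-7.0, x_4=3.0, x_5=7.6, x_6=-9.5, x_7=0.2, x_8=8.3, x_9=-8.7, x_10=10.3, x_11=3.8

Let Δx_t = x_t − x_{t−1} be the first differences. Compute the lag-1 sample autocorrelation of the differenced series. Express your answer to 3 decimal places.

First differences Δx: 0.0, -11.8, 10.0, 4.6, -17.1, 9.7, 8.1, -17.0, 19.0, -6.5
Mean of differences = -0.1000
Numerator Σ(Δx_t−Δx̄)(Δx_{t+1}−Δx̄) = -821.6200
Denominator Σ(Δx_t−Δx̄)² = 1404.6600
r_1(Δx) = -821.6200 / 1404.6600 = -0.585

-0.585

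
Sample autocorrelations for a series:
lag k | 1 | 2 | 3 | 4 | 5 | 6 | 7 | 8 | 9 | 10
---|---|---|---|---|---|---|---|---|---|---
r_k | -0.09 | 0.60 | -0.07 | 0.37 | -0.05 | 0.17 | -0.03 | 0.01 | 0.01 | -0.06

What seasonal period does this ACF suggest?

2

The largest autocorrelation is r_2 = 0.60, with weaker echoes at lags 4 (0.37) and 6 (0.17); the remaining lags stay at or below 0.01.
The dominant spike at lag 2 indicates a seasonal period of 2.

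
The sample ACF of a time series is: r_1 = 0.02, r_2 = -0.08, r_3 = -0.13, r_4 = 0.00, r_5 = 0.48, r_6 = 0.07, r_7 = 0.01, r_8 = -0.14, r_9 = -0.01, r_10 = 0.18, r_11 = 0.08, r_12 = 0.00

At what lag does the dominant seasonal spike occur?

The largest autocorrelation is r_5 = 0.48, with a weaker echo at lag 10 (0.18); the remaining lags stay at or below 0.08.
The dominant spike at lag 5 indicates a seasonal period of 5.

5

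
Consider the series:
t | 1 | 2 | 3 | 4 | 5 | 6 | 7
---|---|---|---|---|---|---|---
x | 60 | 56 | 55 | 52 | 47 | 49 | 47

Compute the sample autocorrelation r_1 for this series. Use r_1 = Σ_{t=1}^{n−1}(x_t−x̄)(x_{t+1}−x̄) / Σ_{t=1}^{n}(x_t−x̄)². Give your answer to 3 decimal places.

Mean x̄ = (60 + 56 + 55 + 52 + 47 + 49 + 47)/7 = 52.2857
Deviations from mean: 7.7143, 3.7143, 2.7143, -0.2857, -5.2857, -3.2857, -5.2857
Σ(x_t−x̄)(x_{t+1}−x̄) = (28.6531) + (10.0816) + (-0.7755) + (1.5102) + (17.3673) + (17.3673) = 74.2041
Denominator Σ(x_t−x̄)² = 147.4286
r_1 = 74.2041 / 147.4286 = 0.503

0.503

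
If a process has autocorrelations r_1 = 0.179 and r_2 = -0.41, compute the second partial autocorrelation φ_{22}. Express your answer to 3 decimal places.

-0.457

φ_{22} = (r_2 − r_1²) / (1 − r_1²)
r_1² = (0.179)² = 0.032041
Numerator = -0.41 − 0.0320 = -0.4420; denominator = 1 − 0.0320 = 0.9680
φ_{22} = -0.4420 / 0.9680 = -0.457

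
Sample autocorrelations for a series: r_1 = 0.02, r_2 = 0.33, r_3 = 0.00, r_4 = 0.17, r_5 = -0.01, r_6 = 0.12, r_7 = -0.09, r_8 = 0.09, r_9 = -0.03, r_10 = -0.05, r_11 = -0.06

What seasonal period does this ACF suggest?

2

The largest autocorrelation is r_2 = 0.33, with a weaker echo at lag 4 (0.17); the remaining lags stay at or below 0.12.
The dominant spike at lag 2 indicates a seasonal period of 2.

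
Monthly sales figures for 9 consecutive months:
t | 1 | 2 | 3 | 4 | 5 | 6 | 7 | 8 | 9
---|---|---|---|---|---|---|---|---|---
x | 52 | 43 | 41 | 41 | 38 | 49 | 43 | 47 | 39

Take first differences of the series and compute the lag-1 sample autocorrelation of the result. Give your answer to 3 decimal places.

First differences Δx: -9, -2, 0, -3, 11, -6, 4, -8
Mean of differences = -1.6250
Numerator Σ(Δx_t−Δx̄)(Δx_{t+1}−Δx̄) = -133.1406
Denominator Σ(Δx_t−Δx̄)² = 309.8750
r_1(Δx) = -133.1406 / 309.8750 = -0.430

-0.430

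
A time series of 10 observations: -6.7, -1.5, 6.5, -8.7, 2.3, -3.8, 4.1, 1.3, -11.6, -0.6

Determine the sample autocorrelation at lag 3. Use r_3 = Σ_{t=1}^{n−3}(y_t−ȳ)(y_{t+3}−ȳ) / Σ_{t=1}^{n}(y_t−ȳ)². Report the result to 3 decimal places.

Mean ȳ = (-6.7 − 1.5 + 6.5 − 8.7 + 2.3 − 3.8 + 4.1 + 1.3 − 11.6 − 0.6)/10 = -1.8700
Numerator Σ_{t=1}^{7}(y_t−ȳ)(y_{t+3}−ȳ) = 17.1823
Denominator Σ(y_t−ȳ)² = 303.2610
r_3 = 17.1823 / 303.2610 = 0.057

0.057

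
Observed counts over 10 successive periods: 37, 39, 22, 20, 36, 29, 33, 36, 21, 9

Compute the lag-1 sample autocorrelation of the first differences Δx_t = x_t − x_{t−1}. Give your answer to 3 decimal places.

First differences Δx: 2, -17, -2, 16, -7, 4, 3, -15, -12
Mean of differences = -3.1111
Numerator Σ(Δx_t−Δx̄)(Δx_{t+1}−Δx̄) = -90.6790
Denominator Σ(Δx_t−Δx̄)² = 908.8889
r_1(Δx) = -90.6790 / 908.8889 = -0.100

-0.100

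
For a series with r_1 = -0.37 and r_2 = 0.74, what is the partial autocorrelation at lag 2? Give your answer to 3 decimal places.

0.699

φ_{22} = (r_2 − r_1²) / (1 − r_1²)
r_1² = (-0.37)² = 0.1369
Numerator = 0.74 − 0.1369 = 0.6031; denominator = 1 − 0.1369 = 0.8631
φ_{22} = 0.6031 / 0.8631 = 0.699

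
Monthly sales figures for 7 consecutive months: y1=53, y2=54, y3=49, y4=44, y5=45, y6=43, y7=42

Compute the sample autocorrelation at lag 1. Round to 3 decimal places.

Mean ȳ = (53 + 54 + 49 + 44 + 45 + 43 + 42)/7 = 47.1429
Deviations from mean: 5.8571, 6.8571, 1.8571, -3.1429, -2.1429, -4.1429, -5.1429
Numerator Σ_{t=1}^{6}(y_t−ȳ)(y_{t+1}−ȳ) = 83.9796
Denominator Σ(y_t−ȳ)² = 142.8571
r_1 = 83.9796 / 142.8571 = 0.588

0.588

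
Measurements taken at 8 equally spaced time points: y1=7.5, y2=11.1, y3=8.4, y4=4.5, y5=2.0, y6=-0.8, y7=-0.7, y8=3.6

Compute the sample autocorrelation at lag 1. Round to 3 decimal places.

0.700

Mean ȳ = (7.5 + 11.1 + 8.4 + 4.5 + 2.0 − 0.8 − 0.7 + 3.6)/8 = 4.4500
Deviations from mean: 3.0500, 6.6500, 3.9500, 0.0500, -2.4500, -5.2500, -5.1500, -0.8500
Σ(y_t−ȳ)(y_{t+1}−ȳ) = (20.2825) + (26.2675) + (0.1975) + (-0.1225) + (12.8625) + (27.0375) + (4.3775) = 90.9025
Denominator Σ(y_t−ȳ)² = 129.9400
r_1 = 90.9025 / 129.9400 = 0.700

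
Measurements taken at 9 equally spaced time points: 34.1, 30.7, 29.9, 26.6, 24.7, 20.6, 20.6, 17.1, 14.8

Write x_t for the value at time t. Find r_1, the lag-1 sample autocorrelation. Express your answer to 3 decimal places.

0.640

Mean x̄ = (34.1 + 30.7 + 29.9 + 26.6 + 24.7 + 20.6 + 20.6 + 17.1 + 14.8)/9 = 24.3444
Numerator Σ_{t=1}^{8}(x_t−x̄)(x_{t+1}−x̄) = 219.6036
Denominator Σ(x_t−x̄)² = 343.2622
r_1 = 219.6036 / 343.2622 = 0.640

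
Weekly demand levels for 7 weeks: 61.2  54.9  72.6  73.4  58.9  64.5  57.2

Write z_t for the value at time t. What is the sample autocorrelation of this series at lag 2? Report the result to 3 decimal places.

Mean z̄ = (61.2 + 54.9 + 72.6 + 73.4 + 58.9 + 64.5 + 57.2)/7 = 63.2429
Deviations from mean: -2.0429, -8.3429, 9.3571, 10.1571, -4.3429, 1.2571, -6.0429
Σ(z_t−z̄)(z_{t+2}−z̄) = (-19.1153) + (-84.7396) + (-40.6367) + (12.7690) + (26.2433) = -105.4794
Denominator Σ(z_t−z̄)² = 321.4571
r_2 = -105.4794 / 321.4571 = -0.328

-0.328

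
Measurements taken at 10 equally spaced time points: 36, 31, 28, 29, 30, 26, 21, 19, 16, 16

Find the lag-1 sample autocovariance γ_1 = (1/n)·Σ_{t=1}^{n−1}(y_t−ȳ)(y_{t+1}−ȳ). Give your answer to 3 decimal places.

27.596

Mean ȳ = (36 + 31 + 28 + 29 + 30 + 26 + 21 + 19 + 16 + 16)/10 = 25.2000
Σ_{t=1}^{9}(y_t−ȳ)(y_{t+1}−ȳ) = 275.9600
γ_1 = 275.9600 / 10 = 27.596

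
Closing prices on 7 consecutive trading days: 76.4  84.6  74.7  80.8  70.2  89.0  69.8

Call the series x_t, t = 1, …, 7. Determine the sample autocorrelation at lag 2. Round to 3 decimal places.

Mean x̄ = (76.4 + 84.6 + 74.7 + 80.8 + 70.2 + 89.0 + 69.8)/7 = 77.9286
Deviations from mean: -1.5286, 6.6714, -3.2286, 2.8714, -7.7286, 11.0714, -8.1286
Σ(x_t−x̄)(x_{t+2}−x̄) = (4.9351) + (19.1565) + (24.9522) + (31.7908) + (62.8222) = 143.6569
Denominator Σ(x_t−x̄)² = 313.8943
r_2 = 143.6569 / 313.8943 = 0.458

0.458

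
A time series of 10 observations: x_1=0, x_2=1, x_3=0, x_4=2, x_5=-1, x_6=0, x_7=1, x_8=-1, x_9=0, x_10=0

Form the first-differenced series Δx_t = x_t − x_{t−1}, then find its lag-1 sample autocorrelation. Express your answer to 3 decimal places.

First differences Δx: 1, -1, 2, -3, 1, 1, -2, 1, 0
Mean of differences = 0.0000
Numerator Σ(Δx_t−Δx̄)(Δx_{t+1}−Δx̄) = -15.0000
Denominator Σ(Δx_t−Δx̄)² = 22.0000
r_1(Δx) = -15.0000 / 22.0000 = -0.682

-0.682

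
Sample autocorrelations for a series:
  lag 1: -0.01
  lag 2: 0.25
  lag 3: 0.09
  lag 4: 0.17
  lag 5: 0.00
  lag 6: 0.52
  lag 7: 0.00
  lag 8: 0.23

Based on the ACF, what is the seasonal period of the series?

The largest autocorrelation is r_6 = 0.52; the remaining lags stay at or below 0.25.
The dominant spike at lag 6 indicates a seasonal period of 6.

6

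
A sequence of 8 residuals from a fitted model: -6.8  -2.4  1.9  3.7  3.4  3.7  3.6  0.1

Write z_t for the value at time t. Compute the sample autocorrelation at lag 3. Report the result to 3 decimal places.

Mean z̄ = (-6.8 − 2.4 + 1.9 + 3.7 + 3.4 + 3.7 + 3.6 + 0.1)/8 = 0.9000
Σ(z_t−z̄)(z_{t+3}−z̄) = (-21.5600) + (-8.2500) + (2.8000) + (7.5600) + (-2.0000) = -21.4500
Denominator Σ(z_t−z̄)² = 101.0400
r_3 = -21.4500 / 101.0400 = -0.212

-0.212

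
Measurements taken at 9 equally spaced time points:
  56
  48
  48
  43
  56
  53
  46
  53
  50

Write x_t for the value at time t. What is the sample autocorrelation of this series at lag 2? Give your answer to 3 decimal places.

Mean x̄ = (56 + 48 + 48 + 43 + 56 + 53 + 46 + 53 + 50)/9 = 50.3333
Σ(x_t−x̄)(x_{t+2}−x̄) = (-13.2222) + (17.1111) + (-13.2222) + (-19.5556) + (-24.5556) + (7.1111) + (1.4444) = -44.8889
Denominator Σ(x_t−x̄)² = 162.0000
r_2 = -44.8889 / 162.0000 = -0.277

-0.277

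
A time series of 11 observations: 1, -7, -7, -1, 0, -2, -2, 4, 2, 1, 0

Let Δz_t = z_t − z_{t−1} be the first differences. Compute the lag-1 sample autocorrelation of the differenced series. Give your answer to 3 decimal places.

-0.029

First differences Δz: -8, 0, 6, 1, -2, 0, 6, -2, -1, -1
Mean of differences = -0.1000
Numerator Σ(Δz_t−Δz̄)(Δz_{t+1}−Δz̄) = -4.2100
Denominator Σ(Δz_t−Δz̄)² = 146.9000
r_1(Δz) = -4.2100 / 146.9000 = -0.029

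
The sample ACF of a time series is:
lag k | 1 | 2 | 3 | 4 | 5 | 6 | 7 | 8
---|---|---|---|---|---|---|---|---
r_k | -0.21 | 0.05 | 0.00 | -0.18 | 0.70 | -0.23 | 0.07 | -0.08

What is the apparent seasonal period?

The largest autocorrelation is r_5 = 0.70; the remaining lags stay at or below 0.07.
The dominant spike at lag 5 indicates a seasonal period of 5.

5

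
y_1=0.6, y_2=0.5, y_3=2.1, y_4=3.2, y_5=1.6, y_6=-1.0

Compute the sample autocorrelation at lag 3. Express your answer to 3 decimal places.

Mean ȳ = (0.6 + 0.5 + 2.1 + 3.2 + 1.6 − 1.0)/6 = 1.1667
Deviations from mean: -0.5667, -0.6667, 0.9333, 2.0333, 0.4333, -2.1667
Σ(y_t−ȳ)(y_{t+3}−ȳ) = (-1.1522) + (-0.2889) + (-2.0222) = -3.4633
Denominator Σ(y_t−ȳ)² = 10.6533
r_3 = -3.4633 / 10.6533 = -0.325

-0.325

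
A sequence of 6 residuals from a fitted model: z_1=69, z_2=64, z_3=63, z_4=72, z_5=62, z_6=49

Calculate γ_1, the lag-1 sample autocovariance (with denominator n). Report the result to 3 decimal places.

Mean z̄ = (69 + 64 + 63 + 72 + 62 + 49)/6 = 63.1667
Σ_{t=1}^{5}(z_t−z̄)(z_{t+1}−z̄) = 9.4722
γ_1 = 9.4722 / 6 = 1.579

1.579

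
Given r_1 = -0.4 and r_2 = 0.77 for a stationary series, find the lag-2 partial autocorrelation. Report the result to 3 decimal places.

φ_{22} = (r_2 − r_1²) / (1 − r_1²)
r_1² = (-0.4)² = 0.16
Numerator = 0.77 − 0.1600 = 0.6100; denominator = 1 − 0.1600 = 0.8400
φ_{22} = 0.6100 / 0.8400 = 0.726

0.726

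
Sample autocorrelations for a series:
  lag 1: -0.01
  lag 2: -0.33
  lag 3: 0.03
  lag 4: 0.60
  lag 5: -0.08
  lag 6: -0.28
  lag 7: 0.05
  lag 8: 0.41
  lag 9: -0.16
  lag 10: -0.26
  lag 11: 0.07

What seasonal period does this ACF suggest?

4

The largest autocorrelation is r_4 = 0.60, with a weaker echo at lag 8 (0.41); the remaining lags stay at or below 0.07.
The dominant spike at lag 4 indicates a seasonal period of 4.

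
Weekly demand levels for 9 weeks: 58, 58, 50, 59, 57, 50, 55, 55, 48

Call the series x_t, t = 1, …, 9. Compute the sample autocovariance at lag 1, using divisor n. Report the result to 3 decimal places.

Mean x̄ = (58 + 58 + 50 + 59 + 57 + 50 + 55 + 55 + 48)/9 = 54.4444
Σ_{t=1}^{8}(x_t−x̄)(x_{t+1}−x̄) = -28.8642
γ_1 = -28.8642 / 9 = -3.207

-3.207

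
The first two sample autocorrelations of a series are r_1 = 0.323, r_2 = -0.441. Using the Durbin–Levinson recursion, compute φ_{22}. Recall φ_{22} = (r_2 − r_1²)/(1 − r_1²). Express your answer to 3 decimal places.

φ_{22} = (r_2 − r_1²) / (1 − r_1²)
r_1² = (0.323)² = 0.104329
Numerator = -0.441 − 0.1043 = -0.5453; denominator = 1 − 0.1043 = 0.8957
φ_{22} = -0.5453 / 0.8957 = -0.609

-0.609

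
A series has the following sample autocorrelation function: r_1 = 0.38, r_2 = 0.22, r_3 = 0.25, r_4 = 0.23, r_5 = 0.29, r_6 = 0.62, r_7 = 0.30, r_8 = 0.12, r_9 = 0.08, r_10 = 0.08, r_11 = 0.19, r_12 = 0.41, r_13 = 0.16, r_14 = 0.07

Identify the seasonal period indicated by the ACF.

The largest autocorrelation is r_6 = 0.62, with a weaker echo at lag 12 (0.41); the remaining lags stay at or below 0.38. The elevated value at lag 1 (0.38), dropping to 0.22 at lag 2, reflects decaying short-term dependence rather than seasonality.
The dominant spike at lag 6 indicates a seasonal period of 6.

6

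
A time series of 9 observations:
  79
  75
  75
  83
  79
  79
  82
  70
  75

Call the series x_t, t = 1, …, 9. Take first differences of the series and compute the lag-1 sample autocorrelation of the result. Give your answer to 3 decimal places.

First differences Δx: -4, 0, 8, -4, 0, 3, -12, 5
Mean of differences = -0.5000
Numerator Σ(Δx_t−Δx̄)(Δx_{t+1}−Δx̄) = -130.7500
Denominator Σ(Δx_t−Δx̄)² = 272.0000
r_1(Δx) = -130.7500 / 272.0000 = -0.481

-0.481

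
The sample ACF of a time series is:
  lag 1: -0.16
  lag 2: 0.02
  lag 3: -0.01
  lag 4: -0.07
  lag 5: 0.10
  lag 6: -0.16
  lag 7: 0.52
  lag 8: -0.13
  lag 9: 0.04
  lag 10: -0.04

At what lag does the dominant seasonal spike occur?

The largest autocorrelation is r_7 = 0.52; the remaining lags stay at or below 0.10.
The dominant spike at lag 7 indicates a seasonal period of 7.

7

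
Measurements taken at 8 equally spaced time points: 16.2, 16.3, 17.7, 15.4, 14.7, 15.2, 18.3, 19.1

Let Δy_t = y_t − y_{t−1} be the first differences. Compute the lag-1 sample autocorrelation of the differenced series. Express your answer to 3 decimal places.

0.071

First differences Δy: 0.1, 1.4, -2.3, -0.7, 0.5, 3.1, 0.8
Mean of differences = 0.4143
Numerator Σ(Δy_t−Δȳ)(Δy_{t+1}−Δȳ) = 1.2098
Denominator Σ(Δy_t−Δȳ)² = 17.0486
r_1(Δy) = 1.2098 / 17.0486 = 0.071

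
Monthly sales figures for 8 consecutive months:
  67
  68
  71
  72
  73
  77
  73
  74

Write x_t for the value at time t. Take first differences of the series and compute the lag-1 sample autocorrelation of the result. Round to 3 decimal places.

-0.395

First differences Δx: 1, 3, 1, 1, 4, -4, 1
Mean of differences = 1.0000
Numerator Σ(Δx_t−Δx̄)(Δx_{t+1}−Δx̄) = -15.0000
Denominator Σ(Δx_t−Δx̄)² = 38.0000
r_1(Δx) = -15.0000 / 38.0000 = -0.395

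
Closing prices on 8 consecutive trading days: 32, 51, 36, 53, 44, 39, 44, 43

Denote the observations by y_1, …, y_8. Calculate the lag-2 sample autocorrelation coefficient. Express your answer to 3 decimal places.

0.315

Mean ȳ = (32 + 51 + 36 + 53 + 44 + 39 + 44 + 43)/8 = 42.7500
Deviations from mean: -10.7500, 8.2500, -6.7500, 10.2500, 1.2500, -3.7500, 1.2500, 0.2500
Numerator Σ_{t=1}^{6}(y_t−ȳ)(y_{t+2}−ȳ) = 110.8750
Denominator Σ(y_t−ȳ)² = 351.5000
r_2 = 110.8750 / 351.5000 = 0.315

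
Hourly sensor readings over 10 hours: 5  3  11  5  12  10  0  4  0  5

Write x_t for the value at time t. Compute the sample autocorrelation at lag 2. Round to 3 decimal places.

0.126

Mean x̄ = (5 + 3 + 11 + 5 + 12 + 10 + 0 + 4 + 0 + 5)/10 = 5.5000
Numerator Σ_{t=1}^{8}(x_t−x̄)(x_{t+2}−x̄) = 20.5000
Denominator Σ(x_t−x̄)² = 162.5000
r_2 = 20.5000 / 162.5000 = 0.126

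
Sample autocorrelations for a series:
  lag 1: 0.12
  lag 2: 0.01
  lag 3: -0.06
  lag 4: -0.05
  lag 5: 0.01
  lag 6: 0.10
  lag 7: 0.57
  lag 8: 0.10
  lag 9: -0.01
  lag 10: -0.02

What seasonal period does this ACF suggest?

The largest autocorrelation is r_7 = 0.57; the remaining lags stay at or below 0.12.
The dominant spike at lag 7 indicates a seasonal period of 7.

7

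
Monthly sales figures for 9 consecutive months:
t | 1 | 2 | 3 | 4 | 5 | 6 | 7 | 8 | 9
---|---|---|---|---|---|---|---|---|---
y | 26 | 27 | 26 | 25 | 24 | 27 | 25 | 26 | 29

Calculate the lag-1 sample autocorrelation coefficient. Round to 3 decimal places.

Mean ȳ = (26 + 27 + 26 + 25 + 24 + 27 + 25 + 26 + 29)/9 = 26.1111
Numerator Σ_{t=1}^{8}(y_t−ȳ)(y_{t+1}−ȳ) = -0.7901
Denominator Σ(y_t−ȳ)² = 16.8889
r_1 = -0.7901 / 16.8889 = -0.047

-0.047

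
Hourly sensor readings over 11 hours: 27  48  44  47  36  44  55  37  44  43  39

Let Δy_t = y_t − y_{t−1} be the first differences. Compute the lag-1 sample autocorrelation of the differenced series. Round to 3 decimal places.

-0.393

First differences Δy: 21, -4, 3, -11, 8, 11, -18, 7, -1, -4
Mean of differences = 1.2000
Numerator Σ(Δy_t−Δȳ)(Δy_{t+1}−Δȳ) = -451.4400
Denominator Σ(Δy_t−Δȳ)² = 1147.6000
r_1(Δy) = -451.4400 / 1147.6000 = -0.393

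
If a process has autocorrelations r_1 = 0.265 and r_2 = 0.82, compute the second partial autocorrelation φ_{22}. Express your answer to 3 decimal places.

0.806

φ_{22} = (r_2 − r_1²) / (1 − r_1²)
r_1² = (0.265)² = 0.070225
Numerator = 0.82 − 0.0702 = 0.7498; denominator = 1 − 0.0702 = 0.9298
φ_{22} = 0.7498 / 0.9298 = 0.806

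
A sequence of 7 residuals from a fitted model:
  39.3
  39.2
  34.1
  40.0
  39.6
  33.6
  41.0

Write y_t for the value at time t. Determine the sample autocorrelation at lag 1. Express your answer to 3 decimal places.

Mean ȳ = (39.3 + 39.2 + 34.1 + 40.0 + 39.6 + 33.6 + 41.0)/7 = 38.1143
Deviations from mean: 1.1857, 1.0857, -4.0143, 1.8857, 1.4857, -4.5143, 2.8857
Numerator Σ_{t=1}^{6}(y_t−ȳ)(y_{t+1}−ȳ) = -27.5731
Denominator Σ(y_t−ȳ)² = 53.1686
r_1 = -27.5731 / 53.1686 = -0.519

-0.519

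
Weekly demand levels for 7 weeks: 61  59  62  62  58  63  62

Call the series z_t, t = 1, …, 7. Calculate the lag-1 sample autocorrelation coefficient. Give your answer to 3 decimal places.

-0.400

Mean z̄ = (61 + 59 + 62 + 62 + 58 + 63 + 62)/7 = 61.0000
Deviations from mean: 0.0000, -2.0000, 1.0000, 1.0000, -3.0000, 2.0000, 1.0000
Numerator Σ_{t=1}^{6}(z_t−z̄)(z_{t+1}−z̄) = -8.0000
Denominator Σ(z_t−z̄)² = 20.0000
r_1 = -8.0000 / 20.0000 = -0.400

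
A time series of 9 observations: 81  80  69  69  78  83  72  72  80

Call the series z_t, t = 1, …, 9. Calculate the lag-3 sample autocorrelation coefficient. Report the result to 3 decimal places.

Mean z̄ = (81 + 80 + 69 + 69 + 78 + 83 + 72 + 72 + 80)/9 = 76.0000
Numerator Σ_{t=1}^{6}(z_t−z̄)(z_{t+3}−z̄) = -28.0000
Denominator Σ(z_t−z̄)² = 240.0000
r_3 = -28.0000 / 240.0000 = -0.117

-0.117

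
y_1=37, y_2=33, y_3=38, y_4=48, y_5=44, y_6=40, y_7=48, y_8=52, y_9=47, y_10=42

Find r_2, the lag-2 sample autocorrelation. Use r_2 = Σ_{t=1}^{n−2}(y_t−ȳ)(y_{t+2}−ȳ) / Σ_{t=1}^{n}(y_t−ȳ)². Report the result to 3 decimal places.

Mean ȳ = (37 + 33 + 38 + 48 + 44 + 40 + 48 + 52 + 47 + 42)/10 = 42.9000
Numerator Σ_{t=1}^{8}(y_t−ȳ)(y_{t+2}−ȳ) = -49.8200
Denominator Σ(y_t−ȳ)² = 318.9000
r_2 = -49.8200 / 318.9000 = -0.156

-0.156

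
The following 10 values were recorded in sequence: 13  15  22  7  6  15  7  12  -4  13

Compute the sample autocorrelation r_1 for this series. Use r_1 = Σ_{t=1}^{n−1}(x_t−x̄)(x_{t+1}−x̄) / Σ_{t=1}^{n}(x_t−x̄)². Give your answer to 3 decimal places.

-0.136

Mean x̄ = (13 + 15 + 22 + 7 + 6 + 15 + 7 + 12 − 4 + 13)/10 = 10.6000
Numerator Σ_{t=1}^{9}(x_t−x̄)(x_{t+1}−x̄) = -60.3600
Denominator Σ(x_t−x̄)² = 442.4000
r_1 = -60.3600 / 442.4000 = -0.136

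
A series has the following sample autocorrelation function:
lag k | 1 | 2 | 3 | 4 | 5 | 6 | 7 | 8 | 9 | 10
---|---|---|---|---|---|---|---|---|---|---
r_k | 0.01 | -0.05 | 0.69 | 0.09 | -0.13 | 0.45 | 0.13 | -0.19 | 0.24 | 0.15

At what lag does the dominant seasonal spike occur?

The largest autocorrelation is r_3 = 0.69, with weaker echoes at lags 6 (0.45) and 9 (0.24); the remaining lags stay at or below 0.15.
The dominant spike at lag 3 indicates a seasonal period of 3.

3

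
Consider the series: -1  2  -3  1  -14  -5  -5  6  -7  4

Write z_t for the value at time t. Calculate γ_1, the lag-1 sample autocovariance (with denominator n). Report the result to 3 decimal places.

-8.984

Mean z̄ = (-1 + 2 − 3 + 1 − 14 − 5 − 5 + 6 − 7 + 4)/10 = -2.2000
Σ_{t=1}^{9}(z_t−z̄)(z_{t+1}−z̄) = -89.8400
γ_1 = -89.8400 / 10 = -8.984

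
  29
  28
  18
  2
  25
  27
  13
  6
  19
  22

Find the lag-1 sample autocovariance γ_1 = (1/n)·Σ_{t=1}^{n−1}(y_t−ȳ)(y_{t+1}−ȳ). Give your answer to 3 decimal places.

Mean ȳ = (29 + 28 + 18 + 2 + 25 + 27 + 13 + 6 + 19 + 22)/10 = 18.9000
Σ_{t=1}^{9}(y_t−ȳ)(y_{t+1}−ȳ) = 72.5900
γ_1 = 72.5900 / 10 = 7.259

7.259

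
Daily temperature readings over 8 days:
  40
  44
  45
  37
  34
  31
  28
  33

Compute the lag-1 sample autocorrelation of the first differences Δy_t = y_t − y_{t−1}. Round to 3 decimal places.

First differences Δy: 4, 1, -8, -3, -3, -3, 5
Mean of differences = -1.0000
Numerator Σ(Δy_t−Δȳ)(Δy_{t+1}−Δȳ) = 6.0000
Denominator Σ(Δy_t−Δȳ)² = 126.0000
r_1(Δy) = 6.0000 / 126.0000 = 0.048

0.048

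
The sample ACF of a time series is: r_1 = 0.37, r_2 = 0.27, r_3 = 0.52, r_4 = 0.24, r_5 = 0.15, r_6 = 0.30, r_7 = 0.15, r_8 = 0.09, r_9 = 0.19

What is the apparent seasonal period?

The largest autocorrelation is r_3 = 0.52; the remaining lags stay at or below 0.37. The elevated value at lag 1 (0.37), dropping to 0.27 at lag 2, reflects decaying short-term dependence rather than seasonality.
The dominant spike at lag 3 indicates a seasonal period of 3.

3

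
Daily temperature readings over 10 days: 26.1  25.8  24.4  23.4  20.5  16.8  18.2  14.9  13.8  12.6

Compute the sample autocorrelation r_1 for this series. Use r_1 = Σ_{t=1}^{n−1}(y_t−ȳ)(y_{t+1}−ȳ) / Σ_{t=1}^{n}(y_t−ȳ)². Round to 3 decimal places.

Mean ȳ = (26.1 + 25.8 + 24.4 + 23.4 + 20.5 + 16.8 + 18.2 + 14.9 + 13.8 + 12.6)/10 = 19.6500
Numerator Σ_{t=1}^{9}(y_t−ȳ)(y_{t+1}−ȳ) = 167.5075
Denominator Σ(y_t−ȳ)² = 233.4850
r_1 = 167.5075 / 233.4850 = 0.717

0.717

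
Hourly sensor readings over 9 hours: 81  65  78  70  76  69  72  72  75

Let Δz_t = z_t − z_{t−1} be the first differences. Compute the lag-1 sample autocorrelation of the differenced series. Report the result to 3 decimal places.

-0.712

First differences Δz: -16, 13, -8, 6, -7, 3, 0, 3
Mean of differences = -0.7500
Numerator Σ(Δz_t−Δz̄)(Δz_{t+1}−Δz̄) = -418.3125
Denominator Σ(Δz_t−Δz̄)² = 587.5000
r_1(Δz) = -418.3125 / 587.5000 = -0.712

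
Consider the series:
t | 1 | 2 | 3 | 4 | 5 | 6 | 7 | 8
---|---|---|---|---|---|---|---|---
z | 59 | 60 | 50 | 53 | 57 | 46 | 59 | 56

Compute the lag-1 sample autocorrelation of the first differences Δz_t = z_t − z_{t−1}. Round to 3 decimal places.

First differences Δz: 1, -10, 3, 4, -11, 13, -3
Mean of differences = -0.4286
Numerator Σ(Δz_t−Δz̄)(Δz_{t+1}−Δz̄) = -254.6122
Denominator Σ(Δz_t−Δz̄)² = 423.7143
r_1(Δz) = -254.6122 / 423.7143 = -0.601

-0.601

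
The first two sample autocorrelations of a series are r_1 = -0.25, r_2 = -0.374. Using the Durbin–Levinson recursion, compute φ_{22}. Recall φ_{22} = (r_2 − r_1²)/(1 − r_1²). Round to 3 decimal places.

φ_{22} = (r_2 − r_1²) / (1 − r_1²)
r_1² = (-0.25)² = 0.0625
Numerator = -0.374 − 0.0625 = -0.4365; denominator = 1 − 0.0625 = 0.9375
φ_{22} = -0.4365 / 0.9375 = -0.466

-0.466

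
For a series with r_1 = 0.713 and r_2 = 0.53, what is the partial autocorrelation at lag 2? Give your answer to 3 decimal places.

φ_{22} = (r_2 − r_1²) / (1 − r_1²)
r_1² = (0.713)² = 0.508369
Numerator = 0.53 − 0.5084 = 0.0216; denominator = 1 − 0.5084 = 0.4916
φ_{22} = 0.0216 / 0.4916 = 0.044

0.044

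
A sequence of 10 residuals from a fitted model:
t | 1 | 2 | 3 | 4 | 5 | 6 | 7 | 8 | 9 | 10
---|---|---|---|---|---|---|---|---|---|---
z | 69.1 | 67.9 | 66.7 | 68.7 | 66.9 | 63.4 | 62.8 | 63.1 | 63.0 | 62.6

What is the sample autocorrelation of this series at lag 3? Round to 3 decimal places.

Mean z̄ = (69.1 + 67.9 + 66.7 + 68.7 + 66.9 + 63.4 + 62.8 + 63.1 + 63.0 + 62.6)/10 = 65.4200
Numerator Σ_{t=1}^{7}(z_t−z̄)(z_{t+3}−z̄) = 13.4048
Denominator Σ(z_t−z̄)² = 64.4160
r_3 = 13.4048 / 64.4160 = 0.208

0.208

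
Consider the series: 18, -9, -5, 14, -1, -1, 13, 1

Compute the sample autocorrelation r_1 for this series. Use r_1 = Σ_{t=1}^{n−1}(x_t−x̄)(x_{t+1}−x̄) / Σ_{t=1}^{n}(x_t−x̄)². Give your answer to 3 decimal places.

Mean x̄ = (18 − 9 − 5 + 14 − 1 − 1 + 13 + 1)/8 = 3.7500
Deviations from mean: 14.2500, -12.7500, -8.7500, 10.2500, -4.7500, -4.7500, 9.2500, -2.7500
Σ(x_t−x̄)(x_{t+1}−x̄) = (-181.6875) + (111.5625) + (-89.6875) + (-48.6875) + (22.5625) + (-43.9375) + (-25.4375) = -255.3125
Denominator Σ(x_t−x̄)² = 685.5000
r_1 = -255.3125 / 685.5000 = -0.372

-0.372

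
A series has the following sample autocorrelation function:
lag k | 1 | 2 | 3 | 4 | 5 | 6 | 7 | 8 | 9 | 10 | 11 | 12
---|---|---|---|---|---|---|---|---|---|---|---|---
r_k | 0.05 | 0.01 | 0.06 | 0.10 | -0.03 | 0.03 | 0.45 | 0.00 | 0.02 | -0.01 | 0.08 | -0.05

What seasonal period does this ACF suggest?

7

The largest autocorrelation is r_7 = 0.45; the remaining lags stay at or below 0.10.
The dominant spike at lag 7 indicates a seasonal period of 7.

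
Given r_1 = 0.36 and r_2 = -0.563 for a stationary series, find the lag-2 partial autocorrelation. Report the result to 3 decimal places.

φ_{22} = (r_2 − r_1²) / (1 − r_1²)
r_1² = (0.36)² = 0.1296
Numerator = -0.563 − 0.1296 = -0.6926; denominator = 1 − 0.1296 = 0.8704
φ_{22} = -0.6926 / 0.8704 = -0.796

-0.796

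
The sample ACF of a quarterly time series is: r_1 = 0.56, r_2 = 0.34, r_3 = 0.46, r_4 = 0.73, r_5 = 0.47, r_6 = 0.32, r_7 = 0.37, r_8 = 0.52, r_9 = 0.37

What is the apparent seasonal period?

4

The largest autocorrelation is r_4 = 0.73; the remaining lags stay at or below 0.56. The elevated value at lag 1 (0.56), dropping to 0.34 at lag 2, reflects decaying short-term dependence rather than seasonality.
The dominant spike at lag 4 indicates a seasonal period of 4.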